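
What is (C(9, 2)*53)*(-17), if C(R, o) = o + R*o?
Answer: -18020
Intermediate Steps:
(C(9, 2)*53)*(-17) = ((2*(1 + 9))*53)*(-17) = ((2*10)*53)*(-17) = (20*53)*(-17) = 1060*(-17) = -18020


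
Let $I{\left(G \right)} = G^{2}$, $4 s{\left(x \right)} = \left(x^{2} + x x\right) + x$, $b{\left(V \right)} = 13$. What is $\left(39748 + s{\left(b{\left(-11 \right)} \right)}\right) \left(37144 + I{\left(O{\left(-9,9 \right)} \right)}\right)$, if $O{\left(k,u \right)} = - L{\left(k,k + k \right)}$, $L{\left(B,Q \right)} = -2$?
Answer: $1479818441$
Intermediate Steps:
$O{\left(k,u \right)} = 2$ ($O{\left(k,u \right)} = \left(-1\right) \left(-2\right) = 2$)
$s{\left(x \right)} = \frac{x^{2}}{2} + \frac{x}{4}$ ($s{\left(x \right)} = \frac{\left(x^{2} + x x\right) + x}{4} = \frac{\left(x^{2} + x^{2}\right) + x}{4} = \frac{2 x^{2} + x}{4} = \frac{x + 2 x^{2}}{4} = \frac{x^{2}}{2} + \frac{x}{4}$)
$\left(39748 + s{\left(b{\left(-11 \right)} \right)}\right) \left(37144 + I{\left(O{\left(-9,9 \right)} \right)}\right) = \left(39748 + \frac{1}{4} \cdot 13 \left(1 + 2 \cdot 13\right)\right) \left(37144 + 2^{2}\right) = \left(39748 + \frac{1}{4} \cdot 13 \left(1 + 26\right)\right) \left(37144 + 4\right) = \left(39748 + \frac{1}{4} \cdot 13 \cdot 27\right) 37148 = \left(39748 + \frac{351}{4}\right) 37148 = \frac{159343}{4} \cdot 37148 = 1479818441$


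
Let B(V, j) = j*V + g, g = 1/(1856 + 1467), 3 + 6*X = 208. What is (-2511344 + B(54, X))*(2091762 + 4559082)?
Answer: -55461821591408544/3323 ≈ -1.6690e+13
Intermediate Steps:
X = 205/6 (X = -½ + (⅙)*208 = -½ + 104/3 = 205/6 ≈ 34.167)
g = 1/3323 ≈ 0.00030093
B(V, j) = 1/3323 + V*j (B(V, j) = j*V + 1/3323 = V*j + 1/3323 = 1/3323 + V*j)
(-2511344 + B(54, X))*(2091762 + 4559082) = (-2511344 + (1/3323 + 54*(205/6)))*(2091762 + 4559082) = (-2511344 + (1/3323 + 1845))*6650844 = (-2511344 + 6130936/3323)*6650844 = -8339065176/3323*6650844 = -55461821591408544/3323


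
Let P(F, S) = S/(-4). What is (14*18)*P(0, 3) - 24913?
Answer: -25102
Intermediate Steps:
P(F, S) = -S/4 (P(F, S) = S*(-¼) = -S/4)
(14*18)*P(0, 3) - 24913 = (14*18)*(-¼*3) - 24913 = 252*(-¾) - 24913 = -189 - 24913 = -25102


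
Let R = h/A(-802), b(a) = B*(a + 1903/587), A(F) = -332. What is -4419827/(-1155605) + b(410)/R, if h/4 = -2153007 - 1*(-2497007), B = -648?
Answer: 399228522122159/5833725161000 ≈ 68.435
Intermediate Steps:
h = 1376000 (h = 4*(-2153007 - 1*(-2497007)) = 4*(-2153007 + 2497007) = 4*344000 = 1376000)
b(a) = -1233144/587 - 648*a (b(a) = -648*(a + 1903/587) = -648*(1903/587 + a) = -1233144/587 - 648*a)
R = -344000/83 (R = 1376000/(-332) = 1376000*(-1/332) = -344000/83 ≈ -4144.6)
-4419827/(-1155605) + b(410)/R = -4419827/(-1155605) + (-1233144/587 - 648*410)/(-344000/83) = -4419827*(-1/1155605) + (-1233144/587 - 265680)*(-83/344000) = 4419827/1155605 - 157187304/587*(-83/344000) = 4419827/1155605 + 1630818279/25241000 = 399228522122159/5833725161000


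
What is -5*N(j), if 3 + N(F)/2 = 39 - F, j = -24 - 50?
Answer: -1100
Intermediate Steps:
j = -74
N(F) = 72 - 2*F (N(F) = -6 + 2*(39 - F) = -6 + (78 - 2*F) = 72 - 2*F)
-5*N(j) = -5*(72 - 2*(-74)) = -5*(72 + 148) = -5*220 = -1100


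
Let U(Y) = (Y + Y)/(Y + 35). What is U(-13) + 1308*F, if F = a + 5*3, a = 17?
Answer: 460403/11 ≈ 41855.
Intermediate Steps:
U(Y) = 2*Y/(35 + Y) (U(Y) = (2*Y)/(35 + Y) = 2*Y/(35 + Y))
F = 32 (F = 17 + 5*3 = 17 + 15 = 32)
U(-13) + 1308*F = 2*(-13)/(35 - 13) + 1308*32 = 2*(-13)/22 + 41856 = 2*(-13)*(1/22) + 41856 = -13/11 + 41856 = 460403/11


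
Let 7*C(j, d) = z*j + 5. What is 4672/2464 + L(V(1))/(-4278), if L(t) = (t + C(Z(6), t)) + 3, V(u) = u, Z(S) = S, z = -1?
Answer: 208097/109802 ≈ 1.8952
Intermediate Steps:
C(j, d) = 5/7 - j/7 (C(j, d) = (-j + 5)/7 = (5 - j)/7 = 5/7 - j/7)
L(t) = 20/7 + t (L(t) = (t + (5/7 - ⅐*6)) + 3 = (t + (5/7 - 6/7)) + 3 = (t - ⅐) + 3 = (-⅐ + t) + 3 = 20/7 + t)
4672/2464 + L(V(1))/(-4278) = 4672/2464 + (20/7 + 1)/(-4278) = 4672*(1/2464) + (27/7)*(-1/4278) = 146/77 - 9/9982 = 208097/109802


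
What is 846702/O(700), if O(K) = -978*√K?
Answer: -141117*√7/11410 ≈ -32.722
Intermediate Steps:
846702/O(700) = 846702/((-9780*√7)) = 846702*(-√7/68460) = -141117*√7/11410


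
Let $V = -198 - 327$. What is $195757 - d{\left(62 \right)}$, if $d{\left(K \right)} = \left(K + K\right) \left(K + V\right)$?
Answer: $253169$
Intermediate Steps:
$V = -525$
$d{\left(K \right)} = 2 K \left(-525 + K\right)$ ($d{\left(K \right)} = \left(K + K\right) \left(K - 525\right) = 2 K \left(-525 + K\right)$)
$195757 - d{\left(62 \right)} = 195757 - 2 \cdot 62 \left(-525 + 62\right) = 195757 - 2 \cdot 62 \left(-463\right) = 195757 - -57412 = 195757 + 57412 = 253169$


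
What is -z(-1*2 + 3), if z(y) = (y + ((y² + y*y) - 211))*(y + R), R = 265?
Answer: 55328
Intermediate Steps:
z(y) = (265 + y)*(-211 + y + 2*y²) (z(y) = (y + ((y² + y*y) - 211))*(y + 265) = (y + ((y² + y²) - 211))*(265 + y) = (y + (2*y² - 211))*(265 + y) = (y + (-211 + 2*y²))*(265 + y) = (-211 + y + 2*y²)*(265 + y) = (265 + y)*(-211 + y + 2*y²))
-z(-1*2 + 3) = -(-55915 + 2*(-1*2 + 3)³ + 54*(-1*2 + 3) + 531*(-1*2 + 3)²) = -(-55915 + 2*(-2 + 3)³ + 54*(-2 + 3) + 531*(-2 + 3)²) = -(-55915 + 2*1³ + 54*1 + 531*1²) = -(-55915 + 2*1 + 54 + 531*1) = -(-55915 + 2 + 54 + 531) = -1*(-55328) = 55328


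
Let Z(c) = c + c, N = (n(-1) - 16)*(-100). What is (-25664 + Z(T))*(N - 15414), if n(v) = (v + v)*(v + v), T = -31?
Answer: 365669364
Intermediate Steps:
n(v) = 4*v**2 (n(v) = (2*v)*(2*v) = 4*v**2)
N = 1200 (N = (4*(-1)**2 - 16)*(-100) = (4*1 - 16)*(-100) = (4 - 16)*(-100) = -12*(-100) = 1200)
Z(c) = 2*c
(-25664 + Z(T))*(N - 15414) = (-25664 + 2*(-31))*(1200 - 15414) = (-25664 - 62)*(-14214) = -25726*(-14214) = 365669364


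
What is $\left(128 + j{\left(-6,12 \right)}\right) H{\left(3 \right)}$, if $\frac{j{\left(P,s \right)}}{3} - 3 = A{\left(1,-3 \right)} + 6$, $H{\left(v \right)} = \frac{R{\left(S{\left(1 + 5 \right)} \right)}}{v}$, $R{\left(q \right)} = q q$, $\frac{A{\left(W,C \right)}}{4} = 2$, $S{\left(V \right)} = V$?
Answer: $2148$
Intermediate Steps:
$A{\left(W,C \right)} = 8$ ($A{\left(W,C \right)} = 4 \cdot 2 = 8$)
$R{\left(q \right)} = q^{2}$
$H{\left(v \right)} = \frac{36}{v}$ ($H{\left(v \right)} = \frac{\left(1 + 5\right)^{2}}{v} = \frac{6^{2}}{v} = \frac{36}{v}$)
$j{\left(P,s \right)} = 51$ ($j{\left(P,s \right)} = 9 + 3 \left(8 + 6\right) = 9 + 3 \cdot 14 = 9 + 42 = 51$)
$\left(128 + j{\left(-6,12 \right)}\right) H{\left(3 \right)} = \left(128 + 51\right) \frac{36}{3} = 179 \cdot 36 \cdot \frac{1}{3} = 179 \cdot 12 = 2148$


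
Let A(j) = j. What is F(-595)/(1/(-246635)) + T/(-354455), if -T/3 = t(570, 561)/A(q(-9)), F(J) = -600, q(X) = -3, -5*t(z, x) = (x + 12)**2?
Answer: 262263027103329/1772275 ≈ 1.4798e+8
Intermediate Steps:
t(z, x) = -(12 + x)**2/5 (t(z, x) = -(x + 12)**2/5 = -(12 + x)**2/5)
T = -328329/5 (T = -3*(-(12 + 561)**2/5)/(-3) = -3*(-1/5*573**2)*(-1)/3 = -3*(-1/5*328329)*(-1)/3 = -(-984987)*(-1)/(5*3) = -3*109443/5 = -328329/5 ≈ -65666.)
F(-595)/(1/(-246635)) + T/(-354455) = -600/(1/(-246635)) - 328329/5/(-354455) = -600/(-1/246635) - 328329/5*(-1/354455) = -600*(-246635) + 328329/1772275 = 147981000 + 328329/1772275 = 262263027103329/1772275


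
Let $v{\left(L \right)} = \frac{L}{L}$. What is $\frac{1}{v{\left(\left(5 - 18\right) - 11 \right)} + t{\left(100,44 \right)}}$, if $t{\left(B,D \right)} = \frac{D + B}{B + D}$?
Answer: $\frac{1}{2} \approx 0.5$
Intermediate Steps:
$t{\left(B,D \right)} = 1$ ($t{\left(B,D \right)} = \frac{B + D}{B + D} = 1$)
$v{\left(L \right)} = 1$
$\frac{1}{v{\left(\left(5 - 18\right) - 11 \right)} + t{\left(100,44 \right)}} = \frac{1}{1 + 1} = \frac{1}{2}$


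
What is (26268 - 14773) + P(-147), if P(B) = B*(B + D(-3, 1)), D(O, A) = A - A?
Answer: 33104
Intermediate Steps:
D(O, A) = 0
P(B) = B² (P(B) = B*(B + 0) = B*B = B²)
(26268 - 14773) + P(-147) = (26268 - 14773) + (-147)² = 11495 + 21609 = 33104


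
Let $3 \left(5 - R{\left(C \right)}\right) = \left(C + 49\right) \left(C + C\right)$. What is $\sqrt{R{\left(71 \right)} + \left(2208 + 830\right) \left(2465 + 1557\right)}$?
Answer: $\sqrt{12213161} \approx 3494.7$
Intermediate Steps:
$R{\left(C \right)} = 5 - \frac{2 C \left(49 + C\right)}{3}$ ($R{\left(C \right)} = 5 - \frac{\left(C + 49\right) \left(C + C\right)}{3} = 5 - \frac{\left(49 + C\right) 2 C}{3} = 5 - \frac{2 C \left(49 + C\right)}{3}$)
$\sqrt{R{\left(71 \right)} + \left(2208 + 830\right) \left(2465 + 1557\right)} = \sqrt{\left(5 - \frac{6958}{3} - \frac{2 \cdot 71^{2}}{3}\right) + \left(2208 + 830\right) \left(2465 + 1557\right)} = \sqrt{\left(5 - \frac{6958}{3} - \frac{10082}{3}\right) + 3038 \cdot 4022} = \sqrt{\left(5 - \frac{6958}{3} - \frac{10082}{3}\right) + 12218836} = \sqrt{-5675 + 12218836} = \sqrt{12213161}$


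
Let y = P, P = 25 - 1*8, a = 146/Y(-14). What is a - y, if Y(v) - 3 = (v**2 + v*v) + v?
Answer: -6331/381 ≈ -16.617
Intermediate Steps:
Y(v) = 3 + v + 2*v**2 (Y(v) = 3 + ((v**2 + v*v) + v) = 3 + ((v**2 + v**2) + v) = 3 + (2*v**2 + v) = 3 + (v + 2*v**2) = 3 + v + 2*v**2)
a = 146/381 (a = 146/(3 - 14 + 2*(-14)**2) = 146/(3 - 14 + 2*196) = 146/(3 - 14 + 392) = 146/381 ≈ 0.38320)
P = 17 (P = 25 - 8 = 17)
y = 17
a - y = 146/381 - 1*17 = 146/381 - 17 = -6331/381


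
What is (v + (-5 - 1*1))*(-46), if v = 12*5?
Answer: -2484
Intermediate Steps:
v = 60
(v + (-5 - 1*1))*(-46) = (60 + (-5 - 1*1))*(-46) = (60 + (-5 - 1))*(-46) = (60 - 6)*(-46) = 54*(-46) = -2484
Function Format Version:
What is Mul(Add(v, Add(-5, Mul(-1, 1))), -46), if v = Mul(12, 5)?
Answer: -2484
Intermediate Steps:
v = 60
Mul(Add(v, Add(-5, Mul(-1, 1))), -46) = Mul(Add(60, Add(-5, Mul(-1, 1))), -46) = Mul(Add(60, Add(-5, -1)), -46) = Mul(Add(60, -6), -46) = Mul(54, -46) = -2484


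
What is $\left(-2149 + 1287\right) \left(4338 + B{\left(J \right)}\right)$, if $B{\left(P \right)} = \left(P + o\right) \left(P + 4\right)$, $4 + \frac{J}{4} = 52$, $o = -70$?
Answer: $-24351500$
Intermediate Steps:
$J = 192$ ($J = -16 + 4 \cdot 52 = -16 + 208 = 192$)
$B{\left(P \right)} = \left(-70 + P\right) \left(4 + P\right)$ ($B{\left(P \right)} = \left(P - 70\right) \left(P + 4\right) = \left(-70 + P\right) \left(4 + P\right)$)
$\left(-2149 + 1287\right) \left(4338 + B{\left(J \right)}\right) = \left(-2149 + 1287\right) \left(4338 - \left(12952 - 36864\right)\right) = - 862 \left(4338 - -23912\right) = - 862 \left(4338 + 23912\right) = \left(-862\right) 28250 = -24351500$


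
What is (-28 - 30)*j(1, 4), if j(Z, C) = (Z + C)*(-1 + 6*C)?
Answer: -6670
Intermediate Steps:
j(Z, C) = (-1 + 6*C)*(C + Z) (j(Z, C) = (C + Z)*(-1 + 6*C) = (-1 + 6*C)*(C + Z))
(-28 - 30)*j(1, 4) = (-28 - 30)*(-1*4 - 1*1 + 6*4² + 6*4*1) = -58*(-4 - 1 + 6*16 + 24) = -58*(-4 - 1 + 96 + 24) = -58*115 = -6670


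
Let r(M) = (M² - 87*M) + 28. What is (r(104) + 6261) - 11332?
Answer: -3275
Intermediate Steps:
r(M) = 28 + M² - 87*M
(r(104) + 6261) - 11332 = ((28 + 104² - 87*104) + 6261) - 11332 = ((28 + 10816 - 9048) + 6261) - 11332 = (1796 + 6261) - 11332 = 8057 - 11332 = -3275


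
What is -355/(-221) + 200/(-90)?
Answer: -1225/1989 ≈ -0.61589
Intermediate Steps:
-355/(-221) + 200/(-90) = -355*(-1/221) + 200*(-1/90) = 355/221 - 20/9 = -1225/1989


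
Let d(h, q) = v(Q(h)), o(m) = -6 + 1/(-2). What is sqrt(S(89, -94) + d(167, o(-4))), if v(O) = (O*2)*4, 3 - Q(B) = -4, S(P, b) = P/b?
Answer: 15*sqrt(2162)/94 ≈ 7.4198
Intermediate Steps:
o(m) = -13/2 (o(m) = -6 - 1/2 = -13/2)
Q(B) = 7 (Q(B) = 3 - 1*(-4) = 3 + 4 = 7)
v(O) = 8*O (v(O) = (2*O)*4 = 8*O)
d(h, q) = 56 (d(h, q) = 8*7 = 56)
sqrt(S(89, -94) + d(167, o(-4))) = sqrt(89/(-94) + 56) = sqrt(89*(-1/94) + 56) = sqrt(-89/94 + 56) = sqrt(5175/94) = 15*sqrt(2162)/94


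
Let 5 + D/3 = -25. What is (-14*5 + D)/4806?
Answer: -80/2403 ≈ -0.033292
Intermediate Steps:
D = -90 (D = -15 + 3*(-25) = -15 - 75 = -90)
(-14*5 + D)/4806 = (-14*5 - 90)/4806 = (-70 - 90)*(1/4806) = -160*1/4806 = -80/2403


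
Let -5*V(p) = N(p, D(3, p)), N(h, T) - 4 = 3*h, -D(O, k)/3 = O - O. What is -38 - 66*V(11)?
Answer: 2252/5 ≈ 450.40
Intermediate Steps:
D(O, k) = 0 (D(O, k) = -3*(O - O) = -3*0 = 0)
N(h, T) = 4 + 3*h
V(p) = -⅘ - 3*p/5 (V(p) = -(4 + 3*p)/5 = -⅘ - 3*p/5)
-38 - 66*V(11) = -38 - 66*(-⅘ - ⅗*11) = -38 - 66*(-⅘ - 33/5) = -38 - 66*(-37/5) = -38 + 2442/5 = 2252/5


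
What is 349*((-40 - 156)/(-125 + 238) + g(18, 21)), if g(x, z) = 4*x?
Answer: 2771060/113 ≈ 24523.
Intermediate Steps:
349*((-40 - 156)/(-125 + 238) + g(18, 21)) = 349*((-40 - 156)/(-125 + 238) + 4*18) = 349*(-196/113 + 72) = 349*(7940/113) = 2771060/113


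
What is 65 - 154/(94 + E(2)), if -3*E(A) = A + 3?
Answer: 17543/277 ≈ 63.332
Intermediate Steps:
E(A) = -1 - A/3 (E(A) = -(A + 3)/3 = -(3 + A)/3 = -1 - A/3)
65 - 154/(94 + E(2)) = 65 - 154/(94 + (-1 - 1/3*2)) = 65 - 154/(94 + (-1 - 2/3)) = 65 - 154/(94 - 5/3) = 65 - 154/277/3 = 65 - 154*3/277 = 65 - 462/277 = 17543/277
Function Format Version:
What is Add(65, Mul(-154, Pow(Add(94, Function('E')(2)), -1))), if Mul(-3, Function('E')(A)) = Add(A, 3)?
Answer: Rational(17543, 277) ≈ 63.332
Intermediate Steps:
Function('E')(A) = Add(-1, Mul(Rational(-1, 3), A)) (Function('E')(A) = Mul(Rational(-1, 3), Add(A, 3)) = Mul(Rational(-1, 3), Add(3, A)) = Add(-1, Mul(Rational(-1, 3), A)))
Add(65, Mul(-154, Pow(Add(94, Function('E')(2)), -1))) = Add(65, Mul(-154, Pow(Add(94, Add(-1, Mul(Rational(-1, 3), 2))), -1))) = Add(65, Mul(-154, Pow(Add(94, Add(-1, Rational(-2, 3))), -1))) = Add(65, Mul(-154, Pow(Add(94, Rational(-5, 3)), -1))) = Add(65, Mul(-154, Pow(Rational(277, 3), -1))) = Add(65, Mul(-154, Rational(3, 277))) = Add(65, Rational(-462, 277)) = Rational(17543, 277)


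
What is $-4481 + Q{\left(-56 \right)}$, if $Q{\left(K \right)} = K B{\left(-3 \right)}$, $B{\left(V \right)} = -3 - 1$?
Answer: $-4257$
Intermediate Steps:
$B{\left(V \right)} = -4$ ($B{\left(V \right)} = -3 - 1 = -4$)
$Q{\left(K \right)} = - 4 K$ ($Q{\left(K \right)} = K \left(-4\right) = - 4 K$)
$-4481 + Q{\left(-56 \right)} = -4481 - -224 = -4481 + 224 = -4257$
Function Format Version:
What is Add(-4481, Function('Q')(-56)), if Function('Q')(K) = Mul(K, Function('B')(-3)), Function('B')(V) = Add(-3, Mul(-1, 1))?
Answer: -4257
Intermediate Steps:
Function('B')(V) = -4 (Function('B')(V) = Add(-3, -1) = -4)
Function('Q')(K) = Mul(-4, K) (Function('Q')(K) = Mul(K, -4) = Mul(-4, K))
Add(-4481, Function('Q')(-56)) = Add(-4481, Mul(-4, -56)) = Add(-4481, 224) = -4257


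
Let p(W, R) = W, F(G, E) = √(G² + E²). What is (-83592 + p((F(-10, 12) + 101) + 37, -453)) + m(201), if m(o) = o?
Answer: -83253 + 2*√61 ≈ -83237.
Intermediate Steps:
F(G, E) = √(E² + G²)
(-83592 + p((F(-10, 12) + 101) + 37, -453)) + m(201) = (-83592 + ((√(12² + (-10)²) + 101) + 37)) + 201 = (-83592 + ((√(144 + 100) + 101) + 37)) + 201 = (-83592 + ((√244 + 101) + 37)) + 201 = (-83592 + ((2*√61 + 101) + 37)) + 201 = (-83592 + ((101 + 2*√61) + 37)) + 201 = (-83592 + (138 + 2*√61)) + 201 = (-83454 + 2*√61) + 201 = -83253 + 2*√61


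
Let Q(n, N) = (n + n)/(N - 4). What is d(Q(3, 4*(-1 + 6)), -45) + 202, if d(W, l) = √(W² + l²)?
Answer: 202 + 3*√14401/8 ≈ 247.00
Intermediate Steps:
Q(n, N) = 2*n/(-4 + N) (Q(n, N) = (2*n)/(-4 + N) = 2*n/(-4 + N))
d(Q(3, 4*(-1 + 6)), -45) + 202 = √((2*3/(-4 + 4*(-1 + 6)))² + (-45)²) + 202 = √((2*3/(-4 + 4*5))² + 2025) + 202 = √((2*3/(-4 + 20))² + 2025) + 202 = √((2*3/16)² + 2025) + 202 = √((2*3*(1/16))² + 2025) + 202 = √((3/8)² + 2025) + 202 = √(9/64 + 2025) + 202 = √(129609/64) + 202 = 3*√14401/8 + 202 = 202 + 3*√14401/8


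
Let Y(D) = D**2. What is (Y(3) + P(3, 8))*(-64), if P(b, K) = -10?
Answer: 64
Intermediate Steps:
(Y(3) + P(3, 8))*(-64) = (3**2 - 10)*(-64) = (9 - 10)*(-64) = -1*(-64) = 64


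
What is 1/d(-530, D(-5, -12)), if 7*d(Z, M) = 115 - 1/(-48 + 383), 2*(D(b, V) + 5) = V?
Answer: 2345/38524 ≈ 0.060871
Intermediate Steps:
D(b, V) = -5 + V/2
d(Z, M) = 38524/2345 (d(Z, M) = (115 - 1/(-48 + 383))/7 = (115 - 1/335)/7 = (⅐)*(38524/335) = 38524/2345)
1/d(-530, D(-5, -12)) = 1/(38524/2345) = 2345/38524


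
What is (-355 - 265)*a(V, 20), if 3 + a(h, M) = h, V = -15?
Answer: 11160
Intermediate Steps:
a(h, M) = -3 + h
(-355 - 265)*a(V, 20) = (-355 - 265)*(-3 - 15) = -620*(-18) = 11160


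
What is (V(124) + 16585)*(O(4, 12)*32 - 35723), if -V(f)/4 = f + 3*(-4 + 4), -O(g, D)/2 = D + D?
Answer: -599460051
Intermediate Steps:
O(g, D) = -4*D (O(g, D) = -2*(D + D) = -4*D)
V(f) = -4*f (V(f) = -4*(f + 3*(-4 + 4)) = -4*(f + 3*0) = -4*(f + 0) = -4*f)
(V(124) + 16585)*(O(4, 12)*32 - 35723) = (-4*124 + 16585)*(-4*12*32 - 35723) = (-496 + 16585)*(-48*32 - 35723) = 16089*(-1536 - 35723) = 16089*(-37259) = -599460051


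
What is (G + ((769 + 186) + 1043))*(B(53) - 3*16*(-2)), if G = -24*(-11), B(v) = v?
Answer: 337038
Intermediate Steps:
G = 264
(G + ((769 + 186) + 1043))*(B(53) - 3*16*(-2)) = (264 + ((769 + 186) + 1043))*(53 - 3*16*(-2)) = (264 + (955 + 1043))*(53 - 48*(-2)) = (264 + 1998)*(53 + 96) = 2262*149 = 337038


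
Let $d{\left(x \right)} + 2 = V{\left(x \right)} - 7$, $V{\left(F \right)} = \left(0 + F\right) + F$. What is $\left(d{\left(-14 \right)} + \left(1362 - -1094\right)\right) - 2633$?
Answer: $-214$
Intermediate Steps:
$V{\left(F \right)} = 2 F$ ($V{\left(F \right)} = F + F = 2 F$)
$d{\left(x \right)} = -9 + 2 x$ ($d{\left(x \right)} = -2 + \left(2 x - 7\right) = -2 + \left(-7 + 2 x\right) = -9 + 2 x$)
$\left(d{\left(-14 \right)} + \left(1362 - -1094\right)\right) - 2633 = \left(\left(-9 + 2 \left(-14\right)\right) + \left(1362 - -1094\right)\right) - 2633 = \left(\left(-9 - 28\right) + \left(1362 + 1094\right)\right) - 2633 = \left(-37 + 2456\right) - 2633 = 2419 - 2633 = -214$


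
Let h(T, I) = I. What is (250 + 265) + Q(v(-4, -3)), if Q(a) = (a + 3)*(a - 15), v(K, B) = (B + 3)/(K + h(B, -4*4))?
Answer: 470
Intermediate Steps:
v(K, B) = (3 + B)/(-16 + K) (v(K, B) = (B + 3)/(K - 4*4) = (3 + B)/(K - 16) = (3 + B)/(-16 + K))
Q(a) = (-15 + a)*(3 + a) (Q(a) = (3 + a)*(-15 + a) = (-15 + a)*(3 + a))
(250 + 265) + Q(v(-4, -3)) = (250 + 265) + (-45 + ((3 - 3)/(-16 - 4))² - 12*(3 - 3)/(-16 - 4)) = 515 + (-45 + (0/(-20))² - 12*0/(-20)) = 515 + (-45 + (-1/20*0)² - (-3)*0/5) = 515 + (-45 + 0² - 12*0) = 515 + (-45 + 0 + 0) = 515 - 45 = 470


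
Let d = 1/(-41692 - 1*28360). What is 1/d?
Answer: -70052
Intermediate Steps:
d = -1/70052 (d = 1/(-41692 - 28360) = 1/(-70052) = -1/70052 ≈ -1.4275e-5)
1/d = 1/(-1/70052) = -70052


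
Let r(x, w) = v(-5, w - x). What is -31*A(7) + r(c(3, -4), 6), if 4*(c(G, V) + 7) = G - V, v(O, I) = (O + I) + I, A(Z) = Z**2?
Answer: -3003/2 ≈ -1501.5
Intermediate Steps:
v(O, I) = O + 2*I (v(O, I) = (I + O) + I = O + 2*I)
c(G, V) = -7 - V/4 + G/4 (c(G, V) = -7 + (G - V)/4 = -7 + (-V/4 + G/4) = -7 - V/4 + G/4)
r(x, w) = -5 - 2*x + 2*w (r(x, w) = -5 + 2*(w - x) = -5 + (-2*x + 2*w) = -5 - 2*x + 2*w)
-31*A(7) + r(c(3, -4), 6) = -31*7**2 + (-5 - 2*(-7 - 1/4*(-4) + (1/4)*3) + 2*6) = -31*49 + (-5 - 2*(-7 + 1 + 3/4) + 12) = -1519 + (-5 - 2*(-21/4) + 12) = -1519 + (-5 + 21/2 + 12) = -1519 + 35/2 = -3003/2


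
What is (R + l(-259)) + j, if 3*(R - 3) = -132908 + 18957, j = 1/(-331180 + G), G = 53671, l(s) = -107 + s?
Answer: -3547181707/92503 ≈ -38347.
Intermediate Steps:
j = -1/277509 (j = 1/(-331180 + 53671) = 1/(-277509) = -1/277509 ≈ -3.6035e-6)
R = -113942/3 (R = 3 + (-132908 + 18957)/3 = 3 + (⅓)*(-113951) = 3 - 113951/3 = -113942/3 ≈ -37981.)
(R + l(-259)) + j = (-113942/3 + (-107 - 259)) - 1/277509 = (-113942/3 - 366) - 1/277509 = -115040/3 - 1/277509 = -3547181707/92503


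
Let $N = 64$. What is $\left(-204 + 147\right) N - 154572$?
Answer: $-158220$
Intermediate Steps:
$\left(-204 + 147\right) N - 154572 = \left(-204 + 147\right) 64 - 154572 = \left(-57\right) 64 - 154572 = -3648 - 154572 = -158220$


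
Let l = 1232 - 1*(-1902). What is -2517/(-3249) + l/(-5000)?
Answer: 400439/2707500 ≈ 0.14790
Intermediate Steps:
l = 3134 (l = 1232 + 1902 = 3134)
-2517/(-3249) + l/(-5000) = -2517/(-3249) + 3134/(-5000) = -2517*(-1/3249) + 3134*(-1/5000) = 839/1083 - 1567/2500 = 400439/2707500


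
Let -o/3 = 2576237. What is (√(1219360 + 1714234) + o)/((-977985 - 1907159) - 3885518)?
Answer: 7728711/6770662 - √2933594/6770662 ≈ 1.1412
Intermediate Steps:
o = -7728711 (o = -3*2576237 = -7728711)
(√(1219360 + 1714234) + o)/((-977985 - 1907159) - 3885518) = (√(1219360 + 1714234) - 7728711)/((-977985 - 1907159) - 3885518) = (√2933594 - 7728711)/(-2885144 - 3885518) = (-7728711 + √2933594)/(-6770662) = (-7728711 + √2933594)*(-1/6770662) = 7728711/6770662 - √2933594/6770662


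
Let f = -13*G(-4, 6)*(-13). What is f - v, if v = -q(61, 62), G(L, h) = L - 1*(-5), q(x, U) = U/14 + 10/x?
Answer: 74124/427 ≈ 173.59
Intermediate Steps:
q(x, U) = 10/x + U/14 (q(x, U) = U*(1/14) + 10/x = U/14 + 10/x = 10/x + U/14)
G(L, h) = 5 + L (G(L, h) = L + 5 = 5 + L)
v = -1961/427 (v = -(10/61 + (1/14)*62) = -(10*(1/61) + 31/7) = -(10/61 + 31/7) = -1*1961/427 = -1961/427 ≈ -4.5925)
f = 169 (f = -13*(5 - 4)*(-13) = -13*1*(-13) = -13*(-13) = 169)
f - v = 169 - 1*(-1961/427) = 169 + 1961/427 = 74124/427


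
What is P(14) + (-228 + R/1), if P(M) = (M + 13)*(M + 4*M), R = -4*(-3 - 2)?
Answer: 1682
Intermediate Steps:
R = 20 (R = -4*(-5) = 20)
P(M) = 5*M*(13 + M) (P(M) = (13 + M)*(5*M) = 5*M*(13 + M))
P(14) + (-228 + R/1) = 5*14*(13 + 14) + (-228 + 20/1) = 5*14*27 + (-228 + 20*1) = 1890 + (-228 + 20) = 1890 - 208 = 1682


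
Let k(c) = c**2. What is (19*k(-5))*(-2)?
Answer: -950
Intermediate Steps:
(19*k(-5))*(-2) = (19*(-5)**2)*(-2) = (19*25)*(-2) = 475*(-2) = -950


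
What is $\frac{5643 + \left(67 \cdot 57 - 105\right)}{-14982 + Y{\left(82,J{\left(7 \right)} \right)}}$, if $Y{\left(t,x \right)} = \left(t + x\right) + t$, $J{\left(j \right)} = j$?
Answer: $- \frac{3119}{4937} \approx -0.63176$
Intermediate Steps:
$Y{\left(t,x \right)} = x + 2 t$
$\frac{5643 + \left(67 \cdot 57 - 105\right)}{-14982 + Y{\left(82,J{\left(7 \right)} \right)}} = \frac{5643 + \left(67 \cdot 57 - 105\right)}{-14982 + \left(7 + 2 \cdot 82\right)} = \frac{5643 + \left(3819 - 105\right)}{-14982 + \left(7 + 164\right)} = \frac{5643 + 3714}{-14982 + 171} = \frac{9357}{-14811} = 9357 \left(- \frac{1}{14811}\right) = - \frac{3119}{4937}$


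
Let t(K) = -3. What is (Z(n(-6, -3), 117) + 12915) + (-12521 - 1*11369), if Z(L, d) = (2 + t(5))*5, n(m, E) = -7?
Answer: -10980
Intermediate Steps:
Z(L, d) = -5 (Z(L, d) = (2 - 3)*5 = -1*5 = -5)
(Z(n(-6, -3), 117) + 12915) + (-12521 - 1*11369) = (-5 + 12915) + (-12521 - 1*11369) = 12910 + (-12521 - 11369) = 12910 - 23890 = -10980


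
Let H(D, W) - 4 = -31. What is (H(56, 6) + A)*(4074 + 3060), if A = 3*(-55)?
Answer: -1369728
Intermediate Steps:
H(D, W) = -27 (H(D, W) = 4 - 31 = -27)
A = -165
(H(56, 6) + A)*(4074 + 3060) = (-27 - 165)*(4074 + 3060) = -192*7134 = -1369728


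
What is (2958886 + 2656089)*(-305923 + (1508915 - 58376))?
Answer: 6426990224600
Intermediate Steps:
(2958886 + 2656089)*(-305923 + (1508915 - 58376)) = 5614975*(-305923 + 1450539) = 5614975*1144616 = 6426990224600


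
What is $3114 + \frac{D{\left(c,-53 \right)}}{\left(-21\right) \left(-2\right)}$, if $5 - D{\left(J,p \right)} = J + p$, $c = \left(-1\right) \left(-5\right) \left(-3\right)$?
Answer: $\frac{130861}{42} \approx 3115.7$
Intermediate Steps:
$c = -15$ ($c = 5 \left(-3\right) = -15$)
$D{\left(J,p \right)} = 5 - J - p$ ($D{\left(J,p \right)} = 5 - \left(J + p\right) = 5 - J - p$)
$3114 + \frac{D{\left(c,-53 \right)}}{\left(-21\right) \left(-2\right)} = 3114 + \frac{5 - -15 - -53}{\left(-21\right) \left(-2\right)} = 3114 + \frac{5 + 15 + 53}{42} = 3114 + 73 \cdot \frac{1}{42} = 3114 + \frac{73}{42} = \frac{130861}{42}$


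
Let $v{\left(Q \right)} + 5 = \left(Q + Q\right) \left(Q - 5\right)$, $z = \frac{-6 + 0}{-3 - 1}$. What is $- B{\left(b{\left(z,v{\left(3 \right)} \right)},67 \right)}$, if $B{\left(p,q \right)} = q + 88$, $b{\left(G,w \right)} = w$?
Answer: $-155$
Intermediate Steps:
$z = \frac{3}{2}$ ($z = - \frac{6}{-4} = \left(-6\right) \left(- \frac{1}{4}\right) = \frac{3}{2} \approx 1.5$)
$v{\left(Q \right)} = -5 + 2 Q \left(-5 + Q\right)$ ($v{\left(Q \right)} = -5 + \left(Q + Q\right) \left(Q - 5\right) = -5 + 2 Q \left(-5 + Q\right)$)
$B{\left(p,q \right)} = 88 + q$
$- B{\left(b{\left(z,v{\left(3 \right)} \right)},67 \right)} = - (88 + 67) = \left(-1\right) 155 = -155$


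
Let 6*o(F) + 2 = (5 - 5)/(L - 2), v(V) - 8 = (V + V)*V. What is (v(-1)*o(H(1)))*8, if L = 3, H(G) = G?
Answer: -80/3 ≈ -26.667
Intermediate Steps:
v(V) = 8 + 2*V² (v(V) = 8 + (V + V)*V = 8 + (2*V)*V = 8 + 2*V²)
o(F) = -⅓ (o(F) = -⅓ + ((5 - 5)/(3 - 2))/6 = -⅓ + (0/1)/6 = -⅓ + (0*1)/6 = -⅓ + (⅙)*0 = -⅓ + 0 = -⅓)
(v(-1)*o(H(1)))*8 = ((8 + 2*(-1)²)*(-⅓))*8 = ((8 + 2*1)*(-⅓))*8 = ((8 + 2)*(-⅓))*8 = (10*(-⅓))*8 = -10/3*8 = -80/3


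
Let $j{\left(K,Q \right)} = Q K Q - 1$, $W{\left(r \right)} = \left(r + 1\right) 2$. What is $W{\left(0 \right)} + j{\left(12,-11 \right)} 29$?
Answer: $42081$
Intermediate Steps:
$W{\left(r \right)} = 2 + 2 r$ ($W{\left(r \right)} = \left(1 + r\right) 2 = 2 + 2 r$)
$j{\left(K,Q \right)} = -1 + K Q^{2}$ ($j{\left(K,Q \right)} = K Q Q - 1 = K Q^{2} - 1 = -1 + K Q^{2}$)
$W{\left(0 \right)} + j{\left(12,-11 \right)} 29 = \left(2 + 2 \cdot 0\right) + \left(-1 + 12 \left(-11\right)^{2}\right) 29 = \left(2 + 0\right) + \left(-1 + 12 \cdot 121\right) 29 = 2 + \left(-1 + 1452\right) 29 = 2 + 1451 \cdot 29 = 2 + 42079 = 42081$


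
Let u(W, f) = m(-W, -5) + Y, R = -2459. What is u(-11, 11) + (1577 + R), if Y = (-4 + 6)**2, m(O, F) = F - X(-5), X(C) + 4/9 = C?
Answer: -7898/9 ≈ -877.56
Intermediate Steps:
X(C) = -4/9 + C
m(O, F) = 49/9 + F (m(O, F) = F - (-4/9 - 5) = F - 1*(-49/9) = F + 49/9 = 49/9 + F)
Y = 4 (Y = 2**2 = 4)
u(W, f) = 40/9 (u(W, f) = (49/9 - 5) + 4 = 4/9 + 4 = 40/9)
u(-11, 11) + (1577 + R) = 40/9 + (1577 - 2459) = 40/9 - 882 = -7898/9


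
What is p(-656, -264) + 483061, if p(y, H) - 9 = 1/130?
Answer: 62799101/130 ≈ 4.8307e+5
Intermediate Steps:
p(y, H) = 1171/130 (p(y, H) = 9 + 1/130 = 1171/130)
p(-656, -264) + 483061 = 1171/130 + 483061 = 62799101/130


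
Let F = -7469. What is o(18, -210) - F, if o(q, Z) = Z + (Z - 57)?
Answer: 6992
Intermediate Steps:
o(q, Z) = -57 + 2*Z (o(q, Z) = Z + (-57 + Z) = -57 + 2*Z)
o(18, -210) - F = (-57 + 2*(-210)) - 1*(-7469) = (-57 - 420) + 7469 = -477 + 7469 = 6992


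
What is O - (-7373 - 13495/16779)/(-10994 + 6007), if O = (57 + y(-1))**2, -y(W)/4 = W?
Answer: 311237919371/83676873 ≈ 3719.5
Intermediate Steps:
y(W) = -4*W
O = 3721 (O = (57 - 4*(-1))**2 = (57 + 4)**2 = 61**2 = 3721)
O - (-7373 - 13495/16779)/(-10994 + 6007) = 3721 - (-7373 - 13495/16779)/(-10994 + 6007) = 3721 - (-7373 - 13495*1/16779)/(-4987) = 3721 - (-7373 - 13495/16779)*(-1)/4987 = 3721 - (-123725062)*(-1)/(16779*4987) = 3721 - 1*123725062/83676873 = 3721 - 123725062/83676873 = 311237919371/83676873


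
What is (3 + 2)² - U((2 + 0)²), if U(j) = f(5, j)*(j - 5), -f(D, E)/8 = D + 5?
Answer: -55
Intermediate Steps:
f(D, E) = -40 - 8*D (f(D, E) = -8*(D + 5) = -8*(5 + D) = -40 - 8*D)
U(j) = 400 - 80*j (U(j) = (-40 - 8*5)*(j - 5) = (-40 - 40)*(-5 + j) = -80*(-5 + j) = 400 - 80*j)
(3 + 2)² - U((2 + 0)²) = (3 + 2)² - (400 - 80*(2 + 0)²) = 5² - (400 - 80*2²) = 25 - (400 - 80*4) = 25 - (400 - 320) = 25 - 1*80 = 25 - 80 = -55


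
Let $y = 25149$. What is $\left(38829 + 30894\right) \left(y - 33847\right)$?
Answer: $-606450654$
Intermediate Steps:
$\left(38829 + 30894\right) \left(y - 33847\right) = \left(38829 + 30894\right) \left(25149 - 33847\right) = 69723 \left(-8698\right) = -606450654$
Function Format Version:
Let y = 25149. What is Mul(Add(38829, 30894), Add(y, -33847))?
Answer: -606450654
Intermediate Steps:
Mul(Add(38829, 30894), Add(y, -33847)) = Mul(Add(38829, 30894), Add(25149, -33847)) = Mul(69723, -8698) = -606450654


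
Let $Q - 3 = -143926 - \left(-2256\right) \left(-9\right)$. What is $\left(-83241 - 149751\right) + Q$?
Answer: $-397219$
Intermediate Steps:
$Q = -164227$ ($Q = 3 - \left(143926 - -20304\right) = 3 - 164230 = -164227$)
$\left(-83241 - 149751\right) + Q = \left(-83241 - 149751\right) - 164227 = -232992 - 164227 = -397219$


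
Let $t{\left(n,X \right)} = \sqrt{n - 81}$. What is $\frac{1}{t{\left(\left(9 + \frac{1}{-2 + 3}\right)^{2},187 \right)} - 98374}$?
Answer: $- \frac{98374}{9677443857} - \frac{\sqrt{19}}{9677443857} \approx -1.0166 \cdot 10^{-5}$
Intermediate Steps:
$t{\left(n,X \right)} = \sqrt{-81 + n}$
$\frac{1}{t{\left(\left(9 + \frac{1}{-2 + 3}\right)^{2},187 \right)} - 98374} = \frac{1}{\sqrt{-81 + \left(9 + \frac{1}{-2 + 3}\right)^{2}} - 98374} = \frac{1}{\sqrt{-81 + \left(9 + 1^{-1}\right)^{2}} - 98374} = \frac{1}{\sqrt{-81 + \left(9 + 1\right)^{2}} - 98374} = \frac{1}{\sqrt{-81 + 10^{2}} - 98374} = \frac{1}{\sqrt{-81 + 100} - 98374} = \frac{1}{\sqrt{19} - 98374} = \frac{1}{-98374 + \sqrt{19}}$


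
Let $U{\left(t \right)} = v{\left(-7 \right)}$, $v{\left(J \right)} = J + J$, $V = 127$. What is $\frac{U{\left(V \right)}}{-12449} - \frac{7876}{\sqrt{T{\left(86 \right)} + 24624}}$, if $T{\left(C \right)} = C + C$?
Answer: $\frac{14}{12449} - \frac{3938 \sqrt{6199}}{6199} \approx -50.016$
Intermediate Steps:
$v{\left(J \right)} = 2 J$
$U{\left(t \right)} = -14$ ($U{\left(t \right)} = 2 \left(-7\right) = -14$)
$T{\left(C \right)} = 2 C$
$\frac{U{\left(V \right)}}{-12449} - \frac{7876}{\sqrt{T{\left(86 \right)} + 24624}} = - \frac{14}{-12449} - \frac{7876}{\sqrt{2 \cdot 86 + 24624}} = \left(-14\right) \left(- \frac{1}{12449}\right) - \frac{7876}{\sqrt{172 + 24624}} = \frac{14}{12449} - \frac{7876}{\sqrt{24796}} = \frac{14}{12449} - \frac{7876}{2 \sqrt{6199}} = \frac{14}{12449} - 7876 \frac{\sqrt{6199}}{12398} = \frac{14}{12449} - \frac{3938 \sqrt{6199}}{6199}$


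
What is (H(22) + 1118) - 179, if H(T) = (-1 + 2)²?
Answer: 940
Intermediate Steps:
H(T) = 1 (H(T) = 1² = 1)
(H(22) + 1118) - 179 = (1 + 1118) - 179 = 1119 - 179 = 940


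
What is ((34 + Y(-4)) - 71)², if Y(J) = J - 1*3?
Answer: 1936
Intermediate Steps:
Y(J) = -3 + J (Y(J) = J - 3 = -3 + J)
((34 + Y(-4)) - 71)² = ((34 + (-3 - 4)) - 71)² = ((34 - 7) - 71)² = (27 - 71)² = (-44)² = 1936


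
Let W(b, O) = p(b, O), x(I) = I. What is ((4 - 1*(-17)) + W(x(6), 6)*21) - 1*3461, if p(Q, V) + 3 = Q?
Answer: -3377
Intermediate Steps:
p(Q, V) = -3 + Q
W(b, O) = -3 + b
((4 - 1*(-17)) + W(x(6), 6)*21) - 1*3461 = ((4 - 1*(-17)) + (-3 + 6)*21) - 1*3461 = ((4 + 17) + 3*21) - 3461 = (21 + 63) - 3461 = 84 - 3461 = -3377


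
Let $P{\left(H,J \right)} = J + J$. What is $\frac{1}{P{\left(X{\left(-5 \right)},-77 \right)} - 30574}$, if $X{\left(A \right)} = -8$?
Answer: $- \frac{1}{30728} \approx -3.2544 \cdot 10^{-5}$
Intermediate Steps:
$P{\left(H,J \right)} = 2 J$
$\frac{1}{P{\left(X{\left(-5 \right)},-77 \right)} - 30574} = \frac{1}{2 \left(-77\right) - 30574} = \frac{1}{-154 - 30574} = \frac{1}{-30728} = - \frac{1}{30728}$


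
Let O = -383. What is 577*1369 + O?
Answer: 789530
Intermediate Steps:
577*1369 + O = 577*1369 - 383 = 789913 - 383 = 789530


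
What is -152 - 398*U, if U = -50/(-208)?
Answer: -12879/52 ≈ -247.67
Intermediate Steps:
U = 25/104 (U = -50*(-1/208) = 25/104 ≈ 0.24038)
-152 - 398*U = -152 - 398*25/104 = -152 - 4975/52 = -12879/52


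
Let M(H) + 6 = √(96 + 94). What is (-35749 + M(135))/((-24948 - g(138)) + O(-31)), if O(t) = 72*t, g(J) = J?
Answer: 35755/27318 - √190/27318 ≈ 1.3083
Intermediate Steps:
M(H) = -6 + √190 (M(H) = -6 + √(96 + 94) = -6 + √190)
(-35749 + M(135))/((-24948 - g(138)) + O(-31)) = (-35749 + (-6 + √190))/((-24948 - 1*138) + 72*(-31)) = (-35755 + √190)/((-24948 - 138) - 2232) = (-35755 + √190)/(-25086 - 2232) = (-35755 + √190)/(-27318) = (-35755 + √190)*(-1/27318) = 35755/27318 - √190/27318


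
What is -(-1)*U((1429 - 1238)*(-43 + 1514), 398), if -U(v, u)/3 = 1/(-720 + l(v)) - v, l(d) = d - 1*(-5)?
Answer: 236214589215/280246 ≈ 8.4288e+5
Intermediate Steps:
l(d) = 5 + d (l(d) = d + 5 = 5 + d)
U(v, u) = -3/(-715 + v) + 3*v (U(v, u) = -3*(1/(-720 + (5 + v)) - v) = -3*(1/(-715 + v) - v) = -3/(-715 + v) + 3*v)
-(-1)*U((1429 - 1238)*(-43 + 1514), 398) = -(-1)*3*(-1 + ((1429 - 1238)*(-43 + 1514))² - 715*(1429 - 1238)*(-43 + 1514))/(-715 + (1429 - 1238)*(-43 + 1514)) = -(-1)*3*(-1 + (191*1471)² - 136565*1471)/(-715 + 191*1471) = -(-1)*3*(-1 + 280961² - 715*280961)/(-715 + 280961) = -(-1)*3*(-1 + 78939083521 - 200887115)/280246 = -(-1)*3*(1/280246)*78738196405 = -(-1)*236214589215/280246 = -1*(-236214589215/280246) = 236214589215/280246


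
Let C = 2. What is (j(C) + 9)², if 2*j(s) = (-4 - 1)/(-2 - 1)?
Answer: 3481/36 ≈ 96.694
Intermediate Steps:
j(s) = ⅚ (j(s) = ((-4 - 1)/(-2 - 1))/2 = (-5/(-3))/2 = (-5*(-⅓))/2 = (½)*(5/3) = ⅚)
(j(C) + 9)² = (⅚ + 9)² = (59/6)² = 3481/36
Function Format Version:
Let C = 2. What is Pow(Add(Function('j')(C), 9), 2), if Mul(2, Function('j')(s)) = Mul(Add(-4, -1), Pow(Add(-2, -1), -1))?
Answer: Rational(3481, 36) ≈ 96.694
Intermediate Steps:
Function('j')(s) = Rational(5, 6) (Function('j')(s) = Mul(Rational(1, 2), Mul(Add(-4, -1), Pow(Add(-2, -1), -1))) = Mul(Rational(1, 2), Mul(-5, Pow(-3, -1))) = Mul(Rational(1, 2), Mul(-5, Rational(-1, 3))) = Mul(Rational(1, 2), Rational(5, 3)) = Rational(5, 6))
Pow(Add(Function('j')(C), 9), 2) = Pow(Add(Rational(5, 6), 9), 2) = Pow(Rational(59, 6), 2) = Rational(3481, 36)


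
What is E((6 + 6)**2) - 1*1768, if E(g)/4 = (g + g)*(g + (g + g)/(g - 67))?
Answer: 12969016/77 ≈ 1.6843e+5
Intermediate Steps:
E(g) = 8*g*(g + 2*g/(-67 + g)) (E(g) = 4*((g + g)*(g + (g + g)/(g - 67))) = 4*((2*g)*(g + (2*g)/(-67 + g))) = 4*((2*g)*(g + 2*g/(-67 + g))) = 4*(2*g*(g + 2*g/(-67 + g))) = 8*g*(g + 2*g/(-67 + g)))
E((6 + 6)**2) - 1*1768 = 8*((6 + 6)**2)**2*(-65 + (6 + 6)**2)/(-67 + (6 + 6)**2) - 1*1768 = 8*(12**2)**2*(-65 + 12**2)/(-67 + 12**2) - 1768 = 8*144**2*(-65 + 144)/(-67 + 144) - 1768 = 8*20736*79/77 - 1768 = 8*20736*(1/77)*79 - 1768 = 13105152/77 - 1768 = 12969016/77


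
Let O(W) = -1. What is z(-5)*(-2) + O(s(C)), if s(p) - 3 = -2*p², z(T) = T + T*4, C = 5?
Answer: 49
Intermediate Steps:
z(T) = 5*T (z(T) = T + 4*T = 5*T)
s(p) = 3 - 2*p²
z(-5)*(-2) + O(s(C)) = (5*(-5))*(-2) - 1 = -25*(-2) - 1 = 50 - 1 = 49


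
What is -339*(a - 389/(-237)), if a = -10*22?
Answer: 5847863/79 ≈ 74024.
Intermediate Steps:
a = -220
-339*(a - 389/(-237)) = -339*(-220 - 389/(-237)) = -339*(-220 - 389*(-1/237)) = -339*(-220 + 389/237) = -339*(-51751/237) = 5847863/79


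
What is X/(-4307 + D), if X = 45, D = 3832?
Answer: -9/95 ≈ -0.094737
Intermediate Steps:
X/(-4307 + D) = 45/(-4307 + 3832) = 45/(-475) = 45*(-1/475) = -9/95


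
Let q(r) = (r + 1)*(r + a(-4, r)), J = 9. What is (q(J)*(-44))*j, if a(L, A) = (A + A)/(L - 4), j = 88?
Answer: -261360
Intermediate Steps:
a(L, A) = 2*A/(-4 + L) (a(L, A) = (2*A)/(-4 + L) = 2*A/(-4 + L))
q(r) = 3*r*(1 + r)/4 (q(r) = (r + 1)*(r + 2*r/(-4 - 4)) = (1 + r)*(r + 2*r/(-8)) = (1 + r)*(r + 2*r*(-1/8)) = (1 + r)*(r - r/4) = (1 + r)*(3*r/4) = 3*r*(1 + r)/4)
(q(J)*(-44))*j = (((3/4)*9*(1 + 9))*(-44))*88 = (((3/4)*9*10)*(-44))*88 = ((135/2)*(-44))*88 = -2970*88 = -261360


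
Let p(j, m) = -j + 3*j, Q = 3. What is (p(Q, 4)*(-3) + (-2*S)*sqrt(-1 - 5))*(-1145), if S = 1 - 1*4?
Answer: 20610 - 6870*I*sqrt(6) ≈ 20610.0 - 16828.0*I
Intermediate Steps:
S = -3 (S = 1 - 4 = -3)
p(j, m) = 2*j
(p(Q, 4)*(-3) + (-2*S)*sqrt(-1 - 5))*(-1145) = ((2*3)*(-3) + (-2*(-3))*sqrt(-1 - 5))*(-1145) = (6*(-3) + 6*sqrt(-6))*(-1145) = (-18 + 6*(I*sqrt(6)))*(-1145) = (-18 + 6*I*sqrt(6))*(-1145) = 20610 - 6870*I*sqrt(6)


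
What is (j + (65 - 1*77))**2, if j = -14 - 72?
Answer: 9604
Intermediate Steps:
j = -86
(j + (65 - 1*77))**2 = (-86 + (65 - 1*77))**2 = (-86 + (65 - 77))**2 = (-86 - 12)**2 = (-98)**2 = 9604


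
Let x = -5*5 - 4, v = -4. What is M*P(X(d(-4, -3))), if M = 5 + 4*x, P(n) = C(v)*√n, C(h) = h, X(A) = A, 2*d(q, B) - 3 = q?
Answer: 222*I*√2 ≈ 313.96*I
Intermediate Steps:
d(q, B) = 3/2 + q/2
x = -29 (x = -25 - 4 = -29)
P(n) = -4*√n
M = -111 (M = 5 + 4*(-29) = 5 - 116 = -111)
M*P(X(d(-4, -3))) = -(-444)*√(3/2 + (½)*(-4)) = -(-444)*√(3/2 - 2) = -(-444)*√(-½) = -(-444)*I*√2/2 = -(-222)*I*√2 = 222*I*√2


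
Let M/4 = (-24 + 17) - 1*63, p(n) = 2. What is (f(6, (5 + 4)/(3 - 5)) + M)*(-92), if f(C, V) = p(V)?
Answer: 25576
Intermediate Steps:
f(C, V) = 2
M = -280 (M = 4*((-24 + 17) - 1*63) = 4*(-7 - 63) = 4*(-70) = -280)
(f(6, (5 + 4)/(3 - 5)) + M)*(-92) = (2 - 280)*(-92) = -278*(-92) = 25576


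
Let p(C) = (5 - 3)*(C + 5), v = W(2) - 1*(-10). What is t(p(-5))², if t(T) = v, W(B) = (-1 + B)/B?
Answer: 441/4 ≈ 110.25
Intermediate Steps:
W(B) = (-1 + B)/B
v = 21/2 (v = (-1 + 2)/2 - 1*(-10) = (½)*1 + 10 = ½ + 10 = 21/2 ≈ 10.500)
p(C) = 10 + 2*C (p(C) = 2*(5 + C) = 10 + 2*C)
t(T) = 21/2
t(p(-5))² = (21/2)² = 441/4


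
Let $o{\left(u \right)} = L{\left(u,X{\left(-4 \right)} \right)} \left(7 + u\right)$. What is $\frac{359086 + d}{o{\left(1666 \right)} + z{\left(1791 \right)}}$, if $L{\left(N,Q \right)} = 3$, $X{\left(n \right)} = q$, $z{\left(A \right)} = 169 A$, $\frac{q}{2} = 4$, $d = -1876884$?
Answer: $- \frac{758899}{153849} \approx -4.9328$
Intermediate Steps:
$q = 8$ ($q = 2 \cdot 4 = 8$)
$X{\left(n \right)} = 8$
$o{\left(u \right)} = 21 + 3 u$ ($o{\left(u \right)} = 3 \left(7 + u\right) = 21 + 3 u$)
$\frac{359086 + d}{o{\left(1666 \right)} + z{\left(1791 \right)}} = \frac{359086 - 1876884}{\left(21 + 3 \cdot 1666\right) + 169 \cdot 1791} = - \frac{1517798}{\left(21 + 4998\right) + 302679} = - \frac{1517798}{5019 + 302679} = - \frac{1517798}{307698} = \left(-1517798\right) \frac{1}{307698} = - \frac{758899}{153849}$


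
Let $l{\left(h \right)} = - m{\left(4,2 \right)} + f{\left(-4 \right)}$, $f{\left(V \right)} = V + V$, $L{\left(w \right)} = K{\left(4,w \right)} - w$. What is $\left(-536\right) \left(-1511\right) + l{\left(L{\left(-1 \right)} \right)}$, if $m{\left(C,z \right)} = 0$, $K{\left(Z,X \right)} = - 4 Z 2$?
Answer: $809888$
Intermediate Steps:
$K{\left(Z,X \right)} = - 8 Z$
$L{\left(w \right)} = -32 - w$ ($L{\left(w \right)} = \left(-8\right) 4 - w = -32 - w$)
$f{\left(V \right)} = 2 V$
$l{\left(h \right)} = -8$ ($l{\left(h \right)} = \left(-1\right) 0 + 2 \left(-4\right) = 0 - 8 = -8$)
$\left(-536\right) \left(-1511\right) + l{\left(L{\left(-1 \right)} \right)} = \left(-536\right) \left(-1511\right) - 8 = 809896 - 8 = 809888$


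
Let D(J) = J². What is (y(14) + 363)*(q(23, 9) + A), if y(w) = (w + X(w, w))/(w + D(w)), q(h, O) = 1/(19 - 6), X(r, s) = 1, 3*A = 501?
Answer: 424626/7 ≈ 60661.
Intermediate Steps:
A = 167 (A = (⅓)*501 = 167)
q(h, O) = 1/13
y(w) = (1 + w)/(w + w²) (y(w) = (w + 1)/(w + w²) = (1 + w)/(w + w²))
(y(14) + 363)*(q(23, 9) + A) = (1/14 + 363)*(1/13 + 167) = (1/14 + 363)*(2172/13) = (5083/14)*(2172/13) = 424626/7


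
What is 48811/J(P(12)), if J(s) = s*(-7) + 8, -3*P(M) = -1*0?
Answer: 48811/8 ≈ 6101.4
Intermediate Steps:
P(M) = 0 (P(M) = -(-1)*0/3 = -⅓*0 = 0)
J(s) = 8 - 7*s (J(s) = -7*s + 8 = 8 - 7*s)
48811/J(P(12)) = 48811/(8 - 7*0) = 48811/(8 + 0) = 48811/8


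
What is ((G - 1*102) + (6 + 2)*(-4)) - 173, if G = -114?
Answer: -421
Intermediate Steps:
((G - 1*102) + (6 + 2)*(-4)) - 173 = ((-114 - 1*102) + (6 + 2)*(-4)) - 173 = ((-114 - 102) + 8*(-4)) - 173 = (-216 - 32) - 173 = -248 - 173 = -421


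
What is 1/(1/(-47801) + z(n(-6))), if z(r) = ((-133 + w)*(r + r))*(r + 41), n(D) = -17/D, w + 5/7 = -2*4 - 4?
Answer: -1003821/36332106091 ≈ -2.7629e-5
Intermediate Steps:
w = -89/7 (w = -5/7 + (-2*4 - 4) = -5/7 + (-8 - 4) = -5/7 - 12 = -89/7 ≈ -12.714)
z(r) = -2040*r*(41 + r)/7 (z(r) = ((-133 - 89/7)*(r + r))*(r + 41) = (-2040*r/7)*(41 + r) = -2040*r*(41 + r)/7)
1/(1/(-47801) + z(n(-6))) = 1/(1/(-47801) - 2040*(-17/(-6))*(41 - 17/(-6))/7) = 1/(-1/47801 - 2040*(-17*(-⅙))*(41 - 17*(-⅙))/7) = 1/(-1/47801 - 2040/7*17/6*(41 + 17/6)) = 1/(-1/47801 - 2040/7*17/6*263/6) = 1/(-1/47801 - 760070/21) = 1/(-36332106091/1003821) = -1003821/36332106091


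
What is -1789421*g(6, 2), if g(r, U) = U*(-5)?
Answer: 17894210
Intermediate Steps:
g(r, U) = -5*U
-1789421*g(6, 2) = -(-8947105)*2 = -1789421*(-10) = 17894210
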